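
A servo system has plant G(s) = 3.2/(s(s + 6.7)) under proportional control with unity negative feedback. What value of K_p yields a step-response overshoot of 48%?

From %OS = 100·exp(−πζ/√(1−ζ²)) = 48%, ζ = −ln(0.48)/√(π²+ln²(0.48)) = 0.2275.
Characteristic equation s² + 6.7s + 3.2K_p = 0 gives ζ = 6.7/(2√(3.2K_p)).
Setting ζ = 0.2275: √(3.2K_p) = 6.7/(2·0.2275) = 14.73, so K_p = 216.8/3.2 = 67.8.

K_p = 67.8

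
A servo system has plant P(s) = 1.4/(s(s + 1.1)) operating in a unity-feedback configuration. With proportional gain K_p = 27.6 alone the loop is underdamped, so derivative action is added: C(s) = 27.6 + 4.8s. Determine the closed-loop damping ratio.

ζ = 0.629

Forward path: (27.6 + 4.8s)·1.4/(s(s+1.1)). The closed-loop characteristic equation is s² + (1.1 + 1.4·4.8)s + 1.4·27.6 = 0.
That is s² + 7.82s + 38.64 = 0, so ω_n = 6.216 rad/s and ζ = 7.82/(2·6.216) = 0.629.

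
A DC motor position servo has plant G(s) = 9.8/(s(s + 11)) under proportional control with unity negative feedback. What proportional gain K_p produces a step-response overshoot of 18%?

From %OS = 100·exp(−πζ/√(1−ζ²)) = 18%, ζ = −ln(0.18)/√(π²+ln²(0.18)) = 0.4791.
Characteristic equation s² + 11s + 9.8K_p = 0 gives ζ = 11/(2√(9.8K_p)).
Setting ζ = 0.4791: √(9.8K_p) = 11/(2·0.4791) = 11.48, so K_p = 131.8/9.8 = 13.4.

K_p = 13.4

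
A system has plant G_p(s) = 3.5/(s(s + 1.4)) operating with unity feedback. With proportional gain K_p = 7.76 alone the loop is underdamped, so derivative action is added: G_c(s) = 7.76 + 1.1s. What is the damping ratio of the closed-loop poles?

Forward path: (7.76 + 1.1s)·3.5/(s(s+1.4)). The closed-loop characteristic equation is s² + (1.4 + 3.5·1.1)s + 3.5·7.76 = 0.
That is s² + 5.25s + 27.16 = 0, so ω_n = 5.212 rad/s and ζ = 5.25/(2·5.212) = 0.5037.

ζ = 0.504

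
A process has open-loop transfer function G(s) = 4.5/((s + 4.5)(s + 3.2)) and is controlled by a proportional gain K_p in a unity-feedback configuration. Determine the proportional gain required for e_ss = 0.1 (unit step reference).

K_p = 28.8

Steady-state error for a unit step on this type-0 loop is 1/(1 + K_p·G(0)).
G(0) = 0.3125. Require 1/(1 + K_p·0.3125) = 0.1, so 1 + 0.3125·K_p = 10.
K_p = (10 − 1)/0.3125 = 28.8.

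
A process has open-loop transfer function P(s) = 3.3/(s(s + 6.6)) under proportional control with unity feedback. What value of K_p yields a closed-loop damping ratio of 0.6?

K_p = 9.17

Closed-loop characteristic equation: s² + 6.6s + K_p·3.3 = 0.
So ω_n = √(3.3K_p) and 2ζω_n = 6.6, giving ζ = 6.6/(2√(3.3K_p)).
Setting ζ = 0.6: √(3.3K_p) = 6.6/(2·0.6) = 5.5, so K_p = 30.25/3.3 = 9.17.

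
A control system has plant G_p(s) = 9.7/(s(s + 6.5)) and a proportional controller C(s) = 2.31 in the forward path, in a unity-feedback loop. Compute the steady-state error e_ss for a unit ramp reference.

The loop has one pole at the origin (type 1). Velocity error constant K_v = lim_{s→0} s·C(s)G_p(s) = 2.31·9.7/6.5 = 3.447.
Steady-state error to a unit ramp: e_ss = 1/K_v = 0.29.

0.29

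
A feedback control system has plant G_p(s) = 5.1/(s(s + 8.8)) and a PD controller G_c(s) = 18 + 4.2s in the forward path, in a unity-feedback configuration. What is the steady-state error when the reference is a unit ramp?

The loop has one pole at the origin (type 1). Velocity error constant K_v = lim_{s→0} s·G_c(s)G_p(s) = 18·5.1/8.8 = 10.43.
Steady-state error to a unit ramp: e_ss = 1/K_v = 0.0959.

0.0959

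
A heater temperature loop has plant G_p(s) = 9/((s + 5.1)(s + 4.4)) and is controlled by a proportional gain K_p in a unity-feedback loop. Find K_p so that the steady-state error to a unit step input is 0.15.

For a type-0 loop with proportional control, e_ss = 1/(1 + K_p·G_p(0)).
G_p(0) = 0.4011. Require 1/(1 + K_p·0.4011) = 0.15, so 1 + 0.4011·K_p = 6.667.
K_p = (6.667 − 1)/0.4011 = 14.1.

K_p = 14.1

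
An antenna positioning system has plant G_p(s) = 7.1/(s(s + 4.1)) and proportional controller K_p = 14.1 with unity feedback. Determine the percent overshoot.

51.8%

Closed-loop characteristic equation: s² + 4.1s + 100.1 = 0, so ω_n = 10.01 rad/s and ζ = 4.1/(2·10.01) = 0.2049.
%OS = 100·exp(−πζ/√(1−ζ²)) = 100·exp(−π·0.2049/√0.958) = 51.8%.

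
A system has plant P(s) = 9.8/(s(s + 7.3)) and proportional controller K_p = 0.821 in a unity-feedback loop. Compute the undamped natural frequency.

The closed-loop denominator is s(s+7.3) + 0.821·9.8 = s² + 7.3s + 8.046.
So ω_n² = 8.046 ⇒ ω_n = 2.837 rad/s, and ζ = 7.3/(2ω_n) = 1.29.

ω_n = 2.84 rad/s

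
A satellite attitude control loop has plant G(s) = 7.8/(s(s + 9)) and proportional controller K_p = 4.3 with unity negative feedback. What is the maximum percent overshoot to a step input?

The closed-loop denominator s² + 9s + 33.54 gives ω_n = √33.54 = 5.791 and ζ = 9/(2ω_n) = 0.777.
%OS = 100·exp(−πζ/√(1−ζ²)) = 100·exp(−π·0.777/√0.3962) = 2.07%.

2.07%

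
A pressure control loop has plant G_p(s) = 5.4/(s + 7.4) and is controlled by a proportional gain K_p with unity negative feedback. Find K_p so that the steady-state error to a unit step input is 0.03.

Steady-state error for a unit step on this type-0 loop is 1/(1 + K_p·G_p(0)).
G_p(0) = 0.7297. Require 1/(1 + K_p·0.7297) = 0.03, so 1 + 0.7297·K_p = 33.33.
K_p = (33.33 − 1)/0.7297 = 44.3.

K_p = 44.3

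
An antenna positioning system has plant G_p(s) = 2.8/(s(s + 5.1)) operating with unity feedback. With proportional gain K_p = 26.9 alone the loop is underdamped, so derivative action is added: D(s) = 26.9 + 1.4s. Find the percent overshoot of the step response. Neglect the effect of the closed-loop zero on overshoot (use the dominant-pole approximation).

14.8%

Forward path: (26.9 + 1.4s)·2.8/(s(s+5.1)). The closed-loop characteristic equation is s² + (5.1 + 2.8·1.4)s + 2.8·26.9 = 0.
That is s² + 9.02s + 75.32 = 0, so ω_n = 8.679 rad/s and ζ = 9.02/(2·8.679) = 0.5197.
%OS = 100·exp(−πζ/√(1−ζ²)) = 14.8%.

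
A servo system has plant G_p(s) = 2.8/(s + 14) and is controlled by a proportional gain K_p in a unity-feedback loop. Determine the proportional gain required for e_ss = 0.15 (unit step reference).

K_p = 28.3

For a type-0 loop with proportional control, e_ss = 1/(1 + K_p·G_p(0)).
G_p(0) = 0.2. Require 1/(1 + K_p·0.2) = 0.15, so 1 + 0.2·K_p = 6.667.
K_p = (6.667 − 1)/0.2 = 28.3.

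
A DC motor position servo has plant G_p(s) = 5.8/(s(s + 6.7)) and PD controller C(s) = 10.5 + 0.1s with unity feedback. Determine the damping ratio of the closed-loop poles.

Forward path: (10.5 + 0.1s)·5.8/(s(s+6.7)). The closed-loop characteristic equation is s² + (6.7 + 5.8·0.1)s + 5.8·10.5 = 0.
That is s² + 7.28s + 60.9 = 0, so ω_n = 7.804 rad/s and ζ = 7.28/(2·7.804) = 0.4664.

ζ = 0.466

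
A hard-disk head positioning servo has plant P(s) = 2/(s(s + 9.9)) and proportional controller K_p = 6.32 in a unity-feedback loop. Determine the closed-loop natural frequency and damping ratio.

ω_n = 3.56 rad/s, ζ = 1.39

With unity feedback the closed-loop characteristic equation is s² + 9.9s + 6.32·2 = s² + 9.9s + 12.64 = 0.
So ω_n² = 12.64 ⇒ ω_n = 3.555 rad/s, and ζ = 9.9/(2ω_n) = 1.39.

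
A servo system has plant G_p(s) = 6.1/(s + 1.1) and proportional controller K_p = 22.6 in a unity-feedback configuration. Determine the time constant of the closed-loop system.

Closed-loop transfer function: T(s) = K_p·G_p(s)/(1 + K_p·G_p(s)) = 137.9/(s + 1.1 + 137.9) = 137.9/(s + 139).
Time constant τ = 1/139 = 0.0072 s.

τ = 0.0072 s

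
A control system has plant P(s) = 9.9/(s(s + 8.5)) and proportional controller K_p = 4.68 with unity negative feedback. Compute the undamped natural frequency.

1 + K_p·P(s) = 0 gives s² + 8.5s + 46.33 = 0.
Matching s² + 2ζω_n s + ω_n²: ω_n = √46.33 = 6.807 rad/s and 2ζω_n = 8.5, so ζ = 8.5/(2·6.807) = 0.624.

ω_n = 6.81 rad/s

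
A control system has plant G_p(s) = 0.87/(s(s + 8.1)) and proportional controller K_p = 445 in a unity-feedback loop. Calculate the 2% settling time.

T_s ≈ 0.988 s

From 1 + K_pG_p(s) = 0: s² + 8.1s + 387.1 = 0 ⇒ ω_n = 19.68, ζ = 0.2058.
2% settling time T_s ≈ 4/(ζω_n) = 4/4.05 = 0.988 s.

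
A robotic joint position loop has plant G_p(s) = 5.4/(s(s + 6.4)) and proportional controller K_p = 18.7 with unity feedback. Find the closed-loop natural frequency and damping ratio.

ω_n = 10 rad/s, ζ = 0.318

The closed-loop denominator is s(s+6.4) + 18.7·5.4 = s² + 6.4s + 101.
So ω_n² = 101 ⇒ ω_n = 10.05 rad/s, and ζ = 6.4/(2ω_n) = 0.318.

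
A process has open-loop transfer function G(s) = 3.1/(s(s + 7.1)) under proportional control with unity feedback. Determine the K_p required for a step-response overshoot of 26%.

From %OS = 100·exp(−πζ/√(1−ζ²)) = 26%, ζ = −ln(0.26)/√(π²+ln²(0.26)) = 0.3941.
Characteristic equation s² + 7.1s + 3.1K_p = 0 gives ζ = 7.1/(2√(3.1K_p)).
Setting ζ = 0.3941: √(3.1K_p) = 7.1/(2·0.3941) = 9.008, so K_p = 81.15/3.1 = 26.2.

K_p = 26.2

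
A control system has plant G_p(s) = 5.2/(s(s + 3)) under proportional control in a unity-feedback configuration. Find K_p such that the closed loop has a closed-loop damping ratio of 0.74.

K_p = 0.79

Closed-loop characteristic equation: s² + 3s + K_p·5.2 = 0.
So ω_n = √(5.2K_p) and 2ζω_n = 3, giving ζ = 3/(2√(5.2K_p)).
Setting ζ = 0.74: √(5.2K_p) = 3/(2·0.74) = 2.027, so K_p = 4.109/5.2 = 0.79.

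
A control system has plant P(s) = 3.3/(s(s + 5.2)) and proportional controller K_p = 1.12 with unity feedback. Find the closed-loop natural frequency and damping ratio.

With unity feedback the closed-loop characteristic equation is s² + 5.2s + 1.12·3.3 = s² + 5.2s + 3.696 = 0.
So ω_n² = 3.696 ⇒ ω_n = 1.922 rad/s, and ζ = 5.2/(2ω_n) = 1.35.

ω_n = 1.92 rad/s, ζ = 1.35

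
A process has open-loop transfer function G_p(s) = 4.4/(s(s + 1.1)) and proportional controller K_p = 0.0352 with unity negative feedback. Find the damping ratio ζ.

With unity feedback the closed-loop characteristic equation is s² + 1.1s + 0.0352·4.4 = s² + 1.1s + 0.1549 = 0.
So ω_n² = 0.1549 ⇒ ω_n = 0.3935 rad/s, and ζ = 1.1/(2ω_n) = 1.4.

ζ = 1.4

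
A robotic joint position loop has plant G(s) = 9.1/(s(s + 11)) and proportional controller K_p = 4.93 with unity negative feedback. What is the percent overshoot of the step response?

1.09%

From 1 + K_pG(s) = 0: s² + 11s + 44.86 = 0 ⇒ ω_n = 6.698, ζ = 0.8211.
%OS = 100·exp(−πζ/√(1−ζ²)) = 100·exp(−π·0.8211/√0.3257) = 1.09%.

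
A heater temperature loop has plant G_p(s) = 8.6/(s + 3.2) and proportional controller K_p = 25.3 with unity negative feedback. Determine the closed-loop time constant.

τ = 0.00453 s

Closed-loop transfer function: T(s) = K_p·G_p(s)/(1 + K_p·G_p(s)) = 217.6/(s + 3.2 + 217.6) = 217.6/(s + 220.8).
Time constant τ = 1/220.8 = 0.00453 s.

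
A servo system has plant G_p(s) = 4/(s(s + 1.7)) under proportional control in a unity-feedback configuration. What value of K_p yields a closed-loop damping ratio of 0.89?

K_p = 0.228

Closed-loop characteristic equation: s² + 1.7s + K_p·4 = 0.
So ω_n = √(4K_p) and 2ζω_n = 1.7, giving ζ = 1.7/(2√(4K_p)).
Setting ζ = 0.89: √(4K_p) = 1.7/(2·0.89) = 0.9551, so K_p = 0.9121/4 = 0.228.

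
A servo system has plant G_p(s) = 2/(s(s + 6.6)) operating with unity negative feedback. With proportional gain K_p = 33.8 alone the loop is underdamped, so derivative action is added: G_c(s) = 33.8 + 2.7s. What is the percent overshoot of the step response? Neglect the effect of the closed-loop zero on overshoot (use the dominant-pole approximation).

3.5%

Forward path: (33.8 + 2.7s)·2/(s(s+6.6)). The closed-loop characteristic equation is s² + (6.6 + 2·2.7)s + 2·33.8 = 0.
That is s² + 12s + 67.6 = 0, so ω_n = 8.222 rad/s and ζ = 12/(2·8.222) = 0.7298.
%OS = 100·exp(−πζ/√(1−ζ²)) = 3.5%.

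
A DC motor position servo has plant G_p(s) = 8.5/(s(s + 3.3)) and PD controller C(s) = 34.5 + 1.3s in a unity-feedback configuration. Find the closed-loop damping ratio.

ζ = 0.419

Forward path: (34.5 + 1.3s)·8.5/(s(s+3.3)). The closed-loop characteristic equation is s² + (3.3 + 8.5·1.3)s + 8.5·34.5 = 0.
That is s² + 14.35s + 293.2 = 0, so ω_n = 17.12 rad/s and ζ = 14.35/(2·17.12) = 0.419.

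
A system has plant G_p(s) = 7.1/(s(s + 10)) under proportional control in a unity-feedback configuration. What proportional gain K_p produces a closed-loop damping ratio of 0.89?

Closed-loop characteristic equation: s² + 10s + K_p·7.1 = 0.
So ω_n = √(7.1K_p) and 2ζω_n = 10, giving ζ = 10/(2√(7.1K_p)).
Setting ζ = 0.89: √(7.1K_p) = 10/(2·0.89) = 5.618, so K_p = 31.56/7.1 = 4.45.

K_p = 4.45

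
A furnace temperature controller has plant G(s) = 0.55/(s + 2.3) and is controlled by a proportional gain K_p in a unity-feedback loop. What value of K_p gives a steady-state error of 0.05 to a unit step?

K_p = 79.5

For a type-0 loop with proportional control, e_ss = 1/(1 + K_p·G(0)).
G(0) = 0.2391. Require 1/(1 + K_p·0.2391) = 0.05, so 1 + 0.2391·K_p = 20.
K_p = (20 − 1)/0.2391 = 79.5.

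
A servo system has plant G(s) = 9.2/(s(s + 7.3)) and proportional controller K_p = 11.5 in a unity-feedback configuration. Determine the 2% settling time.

T_s ≈ 1.1 s

The closed-loop denominator s² + 7.3s + 105.8 gives ω_n = √105.8 = 10.29 and ζ = 7.3/(2ω_n) = 0.3549.
2% settling time T_s ≈ 4/(ζω_n) = 4/3.65 = 1.1 s.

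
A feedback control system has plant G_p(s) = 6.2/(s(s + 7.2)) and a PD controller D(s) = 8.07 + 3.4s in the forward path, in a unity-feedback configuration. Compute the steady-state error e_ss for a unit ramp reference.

0.144

The loop has one pole at the origin (type 1). Velocity error constant K_v = lim_{s→0} s·D(s)G_p(s) = 8.07·6.2/7.2 = 6.949.
Steady-state error to a unit ramp: e_ss = 1/K_v = 0.144.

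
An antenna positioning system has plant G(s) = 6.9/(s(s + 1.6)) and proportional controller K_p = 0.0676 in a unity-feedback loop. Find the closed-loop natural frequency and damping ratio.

ω_n = 0.683 rad/s, ζ = 1.17

With unity feedback the closed-loop characteristic equation is s² + 1.6s + 0.0676·6.9 = s² + 1.6s + 0.4664 = 0.
Matching s² + 2ζω_n s + ω_n²: ω_n = √0.4664 = 0.683 rad/s and 2ζω_n = 1.6, so ζ = 1.6/(2·0.683) = 1.17.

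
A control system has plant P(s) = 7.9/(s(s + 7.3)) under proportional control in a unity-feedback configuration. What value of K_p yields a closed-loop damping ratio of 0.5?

K_p = 6.75

Closed-loop characteristic equation: s² + 7.3s + K_p·7.9 = 0.
So ω_n = √(7.9K_p) and 2ζω_n = 7.3, giving ζ = 7.3/(2√(7.9K_p)).
Setting ζ = 0.5: √(7.9K_p) = 7.3/(2·0.5) = 7.3, so K_p = 53.29/7.9 = 6.75.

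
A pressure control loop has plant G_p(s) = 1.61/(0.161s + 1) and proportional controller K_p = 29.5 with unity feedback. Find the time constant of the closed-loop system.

τ = 0.00332 s

Closed loop: T(s) = K_p·G_p/(1+K_p·G_p) = 47.5/(0.161s + 1 + 47.5), with pole at s = −(1 + 47.5)/0.161 = −301.2.
Closed-loop time constant τ = 1/301.2 = 0.00332 s.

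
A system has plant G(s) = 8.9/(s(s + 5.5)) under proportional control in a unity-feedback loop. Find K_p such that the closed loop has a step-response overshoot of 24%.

From %OS = 100·exp(−πζ/√(1−ζ²)) = 24%, ζ = −ln(0.24)/√(π²+ln²(0.24)) = 0.4136.
Characteristic equation s² + 5.5s + 8.9K_p = 0 gives ζ = 5.5/(2√(8.9K_p)).
Setting ζ = 0.4136: √(8.9K_p) = 5.5/(2·0.4136) = 6.649, so K_p = 44.21/8.9 = 4.97.

K_p = 4.97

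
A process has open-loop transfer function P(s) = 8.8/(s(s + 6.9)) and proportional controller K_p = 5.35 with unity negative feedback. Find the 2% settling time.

The closed-loop denominator s² + 6.9s + 47.08 gives ω_n = √47.08 = 6.861 and ζ = 6.9/(2ω_n) = 0.5028.
2% settling time T_s ≈ 4/(ζω_n) = 4/3.45 = 1.16 s.

T_s ≈ 1.16 s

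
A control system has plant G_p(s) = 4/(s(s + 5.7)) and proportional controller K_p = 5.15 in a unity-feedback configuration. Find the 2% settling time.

The closed-loop denominator s² + 5.7s + 20.6 gives ω_n = √20.6 = 4.539 and ζ = 5.7/(2ω_n) = 0.6279.
2% settling time T_s ≈ 4/(ζω_n) = 4/2.85 = 1.4 s.

T_s ≈ 1.4 s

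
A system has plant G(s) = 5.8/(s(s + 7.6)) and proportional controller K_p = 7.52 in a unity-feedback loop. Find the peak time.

From 1 + K_pG(s) = 0: s² + 7.6s + 43.62 = 0 ⇒ ω_n = 6.604, ζ = 0.5754.
Damped frequency ω_d = ω_n√(1−ζ²) = 5.401 rad/s, so peak time T_p = π/ω_d = 0.582 s.

T_p = 0.582 s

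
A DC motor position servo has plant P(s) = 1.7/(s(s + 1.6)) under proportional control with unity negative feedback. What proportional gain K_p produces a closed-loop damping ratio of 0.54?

Closed-loop characteristic equation: s² + 1.6s + K_p·1.7 = 0.
So ω_n = √(1.7K_p) and 2ζω_n = 1.6, giving ζ = 1.6/(2√(1.7K_p)).
Setting ζ = 0.54: √(1.7K_p) = 1.6/(2·0.54) = 1.481, so K_p = 2.195/1.7 = 1.29.

K_p = 1.29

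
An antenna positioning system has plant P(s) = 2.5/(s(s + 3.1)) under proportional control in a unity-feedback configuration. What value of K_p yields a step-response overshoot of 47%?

K_p = 17.6

From %OS = 100·exp(−πζ/√(1−ζ²)) = 47%, ζ = −ln(0.47)/√(π²+ln²(0.47)) = 0.2337.
Characteristic equation s² + 3.1s + 2.5K_p = 0 gives ζ = 3.1/(2√(2.5K_p)).
Setting ζ = 0.2337: √(2.5K_p) = 3.1/(2·0.2337) = 6.633, so K_p = 44/2.5 = 17.6.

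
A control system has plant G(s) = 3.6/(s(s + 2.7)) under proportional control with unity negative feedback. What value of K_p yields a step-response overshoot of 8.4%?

K_p = 1.32

From %OS = 100·exp(−πζ/√(1−ζ²)) = 8.4%, ζ = −ln(0.084)/√(π²+ln²(0.084)) = 0.6191.
Characteristic equation s² + 2.7s + 3.6K_p = 0 gives ζ = 2.7/(2√(3.6K_p)).
Setting ζ = 0.6191: √(3.6K_p) = 2.7/(2·0.6191) = 2.18, so K_p = 4.754/3.6 = 1.32.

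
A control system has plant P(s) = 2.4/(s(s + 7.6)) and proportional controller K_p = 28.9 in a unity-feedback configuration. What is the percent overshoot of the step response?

From 1 + K_pP(s) = 0: s² + 7.6s + 69.36 = 0 ⇒ ω_n = 8.328, ζ = 0.4563.
%OS = 100·exp(−πζ/√(1−ζ²)) = 100·exp(−π·0.4563/√0.7918) = 20%.

20%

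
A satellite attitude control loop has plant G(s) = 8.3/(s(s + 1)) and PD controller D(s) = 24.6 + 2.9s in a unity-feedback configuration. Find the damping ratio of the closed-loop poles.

ζ = 0.877

Forward path: (24.6 + 2.9s)·8.3/(s(s+1)). The closed-loop characteristic equation is s² + (1 + 8.3·2.9)s + 8.3·24.6 = 0.
That is s² + 25.07s + 204.2 = 0, so ω_n = 14.29 rad/s and ζ = 25.07/(2·14.29) = 0.8772.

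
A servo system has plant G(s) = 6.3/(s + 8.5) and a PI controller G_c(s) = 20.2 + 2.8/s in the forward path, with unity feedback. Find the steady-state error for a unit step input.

0

The open loop G_c(s)G(s) has a pole at the origin (type 1), so the static position error constant is infinite and e_ss = 1/(1+∞) = 0.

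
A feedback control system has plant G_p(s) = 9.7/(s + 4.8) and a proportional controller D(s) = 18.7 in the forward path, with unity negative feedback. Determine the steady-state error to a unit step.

The loop is type 0. Static position error constant K_pos = D(0)·G_p(0) = 18.7·2.021 = 37.79.
Steady-state error to a unit step: e_ss = 1/(1+K_pos) = 1/38.79 = 0.0258.

0.0258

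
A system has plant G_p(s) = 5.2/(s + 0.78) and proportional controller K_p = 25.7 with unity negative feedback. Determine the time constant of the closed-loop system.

Closed-loop transfer function: T(s) = K_p·G_p(s)/(1 + K_p·G_p(s)) = 133.6/(s + 0.78 + 133.6) = 133.6/(s + 134.4).
Time constant τ = 1/134.4 = 0.00744 s.

τ = 0.00744 s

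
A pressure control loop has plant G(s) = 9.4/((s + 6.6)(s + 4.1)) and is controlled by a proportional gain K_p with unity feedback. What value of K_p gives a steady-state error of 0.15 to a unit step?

K_p = 16.3

For a type-0 loop with proportional control, e_ss = 1/(1 + K_p·G(0)).
G(0) = 0.3474. Require 1/(1 + K_p·0.3474) = 0.15, so 1 + 0.3474·K_p = 6.667.
K_p = (6.667 − 1)/0.3474 = 16.3.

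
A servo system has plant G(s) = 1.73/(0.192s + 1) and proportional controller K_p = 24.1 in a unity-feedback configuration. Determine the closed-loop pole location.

Closed loop: T(s) = K_p·G/(1+K_p·G) = 41.69/(0.192s + 1 + 41.69), with pole at s = −(1 + 41.69)/0.192 = −222.4.

s = -222.4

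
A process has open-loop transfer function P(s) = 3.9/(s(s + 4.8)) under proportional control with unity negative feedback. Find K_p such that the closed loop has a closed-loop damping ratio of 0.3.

K_p = 16.4

Closed-loop characteristic equation: s² + 4.8s + K_p·3.9 = 0.
So ω_n = √(3.9K_p) and 2ζω_n = 4.8, giving ζ = 4.8/(2√(3.9K_p)).
Setting ζ = 0.3: √(3.9K_p) = 4.8/(2·0.3) = 8, so K_p = 64/3.9 = 16.4.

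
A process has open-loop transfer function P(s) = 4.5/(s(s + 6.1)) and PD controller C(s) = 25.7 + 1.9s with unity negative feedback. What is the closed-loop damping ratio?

Forward path: (25.7 + 1.9s)·4.5/(s(s+6.1)). The closed-loop characteristic equation is s² + (6.1 + 4.5·1.9)s + 4.5·25.7 = 0.
That is s² + 14.65s + 115.6 = 0, so ω_n = 10.75 rad/s and ζ = 14.65/(2·10.75) = 0.6811.

ζ = 0.681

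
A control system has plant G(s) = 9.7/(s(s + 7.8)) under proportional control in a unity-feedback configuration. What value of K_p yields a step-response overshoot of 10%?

K_p = 4.49

From %OS = 100·exp(−πζ/√(1−ζ²)) = 10%, ζ = −ln(0.1)/√(π²+ln²(0.1)) = 0.5912.
Characteristic equation s² + 7.8s + 9.7K_p = 0 gives ζ = 7.8/(2√(9.7K_p)).
Setting ζ = 0.5912: √(9.7K_p) = 7.8/(2·0.5912) = 6.597, so K_p = 43.52/9.7 = 4.49.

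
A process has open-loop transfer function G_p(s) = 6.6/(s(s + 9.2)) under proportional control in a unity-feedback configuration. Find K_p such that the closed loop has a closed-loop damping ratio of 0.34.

Closed-loop characteristic equation: s² + 9.2s + K_p·6.6 = 0.
So ω_n = √(6.6K_p) and 2ζω_n = 9.2, giving ζ = 9.2/(2√(6.6K_p)).
Setting ζ = 0.34: √(6.6K_p) = 9.2/(2·0.34) = 13.53, so K_p = 183/6.6 = 27.7.

K_p = 27.7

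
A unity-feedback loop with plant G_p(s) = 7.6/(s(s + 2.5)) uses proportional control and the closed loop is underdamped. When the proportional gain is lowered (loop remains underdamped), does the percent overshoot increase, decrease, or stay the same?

ζ = 2.5/(2√(7.6K_p)) rises as K_p falls; higher damping means less overshoot.

decrease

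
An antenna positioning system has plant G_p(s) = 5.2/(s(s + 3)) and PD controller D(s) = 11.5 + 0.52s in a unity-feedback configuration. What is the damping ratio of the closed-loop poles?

Forward path: (11.5 + 0.52s)·5.2/(s(s+3)). The closed-loop characteristic equation is s² + (3 + 5.2·0.52)s + 5.2·11.5 = 0.
That is s² + 5.704s + 59.8 = 0, so ω_n = 7.733 rad/s and ζ = 5.704/(2·7.733) = 0.3688.

ζ = 0.369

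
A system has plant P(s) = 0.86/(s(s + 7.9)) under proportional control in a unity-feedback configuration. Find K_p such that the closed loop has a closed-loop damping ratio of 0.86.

Closed-loop characteristic equation: s² + 7.9s + K_p·0.86 = 0.
So ω_n = √(0.86K_p) and 2ζω_n = 7.9, giving ζ = 7.9/(2√(0.86K_p)).
Setting ζ = 0.86: √(0.86K_p) = 7.9/(2·0.86) = 4.593, so K_p = 21.1/0.86 = 24.5.

K_p = 24.5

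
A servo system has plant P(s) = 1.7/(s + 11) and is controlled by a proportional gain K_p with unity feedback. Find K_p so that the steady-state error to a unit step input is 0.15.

For a type-0 loop with proportional control, e_ss = 1/(1 + K_p·P(0)).
P(0) = 0.1545. Require 1/(1 + K_p·0.1545) = 0.15, so 1 + 0.1545·K_p = 6.667.
K_p = (6.667 − 1)/0.1545 = 36.7.

K_p = 36.7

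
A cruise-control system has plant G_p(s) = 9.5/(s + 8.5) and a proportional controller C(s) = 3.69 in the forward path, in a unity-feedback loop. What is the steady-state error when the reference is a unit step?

0.195

The loop is type 0. Static position error constant K_pos = C(0)·G_p(0) = 3.69·1.118 = 4.124.
Steady-state error to a unit step: e_ss = 1/(1+K_pos) = 1/5.124 = 0.195.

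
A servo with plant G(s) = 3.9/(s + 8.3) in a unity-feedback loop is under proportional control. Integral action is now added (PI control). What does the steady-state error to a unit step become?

0

Adding integral action puts a pole at s = 0 in the forward path, raising the system type to 1; a type-1 loop has zero steady-state error to a step.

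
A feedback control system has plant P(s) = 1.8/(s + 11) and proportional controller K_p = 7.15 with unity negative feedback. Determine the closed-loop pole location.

s = -23.87

Closed-loop transfer function: T(s) = K_p·P(s)/(1 + K_p·P(s)) = 12.87/(s + 11 + 12.87) = 12.87/(s + 23.87).
The closed-loop pole is at s = −23.87.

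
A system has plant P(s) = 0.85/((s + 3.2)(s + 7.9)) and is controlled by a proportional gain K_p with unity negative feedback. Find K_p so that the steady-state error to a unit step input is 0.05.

The loop is type 0, so e_ss(step) = 1/(1 + K_pos) with K_pos = K_p·P(0).
P(0) = 0.03362. Require 1/(1 + K_p·0.03362) = 0.05, so 1 + 0.03362·K_p = 20.
K_p = (20 − 1)/0.03362 = 565.

K_p = 565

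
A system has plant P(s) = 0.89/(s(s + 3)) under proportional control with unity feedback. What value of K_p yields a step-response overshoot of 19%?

From %OS = 100·exp(−πζ/√(1−ζ²)) = 19%, ζ = −ln(0.19)/√(π²+ln²(0.19)) = 0.4673.
Characteristic equation s² + 3s + 0.89K_p = 0 gives ζ = 3/(2√(0.89K_p)).
Setting ζ = 0.4673: √(0.89K_p) = 3/(2·0.4673) = 3.21, so K_p = 10.3/0.89 = 11.6.

K_p = 11.6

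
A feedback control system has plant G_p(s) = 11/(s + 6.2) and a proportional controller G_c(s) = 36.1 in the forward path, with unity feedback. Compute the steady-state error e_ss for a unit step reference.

0.0154

The loop is type 0. Static position error constant K_pos = G_c(0)·G_p(0) = 36.1·1.774 = 64.05.
Steady-state error to a unit step: e_ss = 1/(1+K_pos) = 1/65.05 = 0.0154.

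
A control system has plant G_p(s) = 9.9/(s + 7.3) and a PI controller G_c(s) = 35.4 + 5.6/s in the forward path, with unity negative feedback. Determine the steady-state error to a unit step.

0

The open loop G_c(s)G_p(s) has a pole at the origin (type 1), so the static position error constant is infinite and e_ss = 1/(1+∞) = 0.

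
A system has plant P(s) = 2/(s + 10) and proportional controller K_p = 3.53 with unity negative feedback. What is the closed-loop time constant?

Closed-loop transfer function: T(s) = K_p·P(s)/(1 + K_p·P(s)) = 7.06/(s + 10 + 7.06) = 7.06/(s + 17.06).
Time constant τ = 1/17.06 = 0.0586 s.

τ = 0.0586 s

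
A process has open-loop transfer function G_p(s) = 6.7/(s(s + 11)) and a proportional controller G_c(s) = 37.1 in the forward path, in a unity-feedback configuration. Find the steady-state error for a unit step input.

0

The open loop G_c(s)G_p(s) has a pole at the origin (type 1), so the static position error constant is infinite and e_ss = 1/(1+∞) = 0.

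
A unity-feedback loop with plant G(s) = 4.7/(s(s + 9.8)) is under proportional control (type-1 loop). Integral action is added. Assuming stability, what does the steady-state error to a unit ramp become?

0

The integrator raises the loop to type 2, so K_v → ∞ and e_ss to a ramp is zero.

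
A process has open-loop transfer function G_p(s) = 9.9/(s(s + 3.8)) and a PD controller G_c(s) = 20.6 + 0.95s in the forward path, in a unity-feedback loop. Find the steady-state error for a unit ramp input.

0.0186

The loop has one pole at the origin (type 1). Velocity error constant K_v = lim_{s→0} s·G_c(s)G_p(s) = 20.6·9.9/3.8 = 53.67.
Steady-state error to a unit ramp: e_ss = 1/K_v = 0.0186.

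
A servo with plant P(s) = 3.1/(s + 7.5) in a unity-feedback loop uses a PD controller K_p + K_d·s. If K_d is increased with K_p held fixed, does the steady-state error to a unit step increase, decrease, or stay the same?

K_d affects only the transient (the s-coefficient); the DC loop gain, and hence e_ss, depends only on K_p.

unchanged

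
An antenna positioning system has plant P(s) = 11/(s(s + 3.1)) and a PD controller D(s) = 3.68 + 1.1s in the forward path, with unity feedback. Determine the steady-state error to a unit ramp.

0.0766

The loop has one pole at the origin (type 1). Velocity error constant K_v = lim_{s→0} s·D(s)P(s) = 3.68·11/3.1 = 13.06.
Steady-state error to a unit ramp: e_ss = 1/K_v = 0.0766.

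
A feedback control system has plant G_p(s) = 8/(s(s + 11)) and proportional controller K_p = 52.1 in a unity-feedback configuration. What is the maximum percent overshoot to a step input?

The closed-loop denominator s² + 11s + 416.8 gives ω_n = √416.8 = 20.42 and ζ = 11/(2ω_n) = 0.2694.
%OS = 100·exp(−πζ/√(1−ζ²)) = 100·exp(−π·0.2694/√0.9274) = 41.5%.

41.5%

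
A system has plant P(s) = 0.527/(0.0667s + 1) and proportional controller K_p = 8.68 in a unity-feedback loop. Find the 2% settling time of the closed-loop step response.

T_s ≈ 0.0479 s

Closed loop: T(s) = K_p·P/(1+K_p·P) = 4.574/(0.0667s + 1 + 4.574), with pole at s = −(1 + 4.574)/0.0667 = −83.57.
τ = 1/83.57 = 0.01197 s, so 2% settling time ≈ 4τ = 0.0479 s.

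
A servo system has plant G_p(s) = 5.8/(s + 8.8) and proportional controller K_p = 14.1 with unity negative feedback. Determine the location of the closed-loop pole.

Closed-loop transfer function: T(s) = K_p·G_p(s)/(1 + K_p·G_p(s)) = 81.78/(s + 8.8 + 81.78) = 81.78/(s + 90.58).
The closed-loop pole is at s = −90.58.

s = -90.58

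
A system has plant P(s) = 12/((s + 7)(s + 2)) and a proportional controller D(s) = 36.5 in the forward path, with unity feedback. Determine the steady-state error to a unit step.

0.031

The loop is type 0. Static position error constant K_pos = D(0)·P(0) = 36.5·0.8571 = 31.29.
Steady-state error to a unit step: e_ss = 1/(1+K_pos) = 1/32.29 = 0.031.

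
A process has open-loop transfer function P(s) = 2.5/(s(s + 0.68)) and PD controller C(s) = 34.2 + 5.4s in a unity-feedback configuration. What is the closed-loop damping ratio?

ζ = 0.767

Forward path: (34.2 + 5.4s)·2.5/(s(s+0.68)). The closed-loop characteristic equation is s² + (0.68 + 2.5·5.4)s + 2.5·34.2 = 0.
That is s² + 14.18s + 85.5 = 0, so ω_n = 9.247 rad/s and ζ = 14.18/(2·9.247) = 0.7668.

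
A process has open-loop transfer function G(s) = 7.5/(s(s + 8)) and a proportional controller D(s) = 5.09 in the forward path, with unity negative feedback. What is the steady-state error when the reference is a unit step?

0

The open loop D(s)G(s) has a pole at the origin (type 1), so the static position error constant is infinite and e_ss = 1/(1+∞) = 0.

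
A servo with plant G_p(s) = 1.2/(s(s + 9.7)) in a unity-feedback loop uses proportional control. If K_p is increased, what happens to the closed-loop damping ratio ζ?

decrease

ζ = 9.7/(2√(1.2K_p)); increasing K_p raises the denominator, so ζ falls.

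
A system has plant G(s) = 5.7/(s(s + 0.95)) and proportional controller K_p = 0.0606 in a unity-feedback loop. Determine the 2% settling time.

T_s ≈ 8.42 s

From 1 + K_pG(s) = 0: s² + 0.95s + 0.3454 = 0 ⇒ ω_n = 0.5877, ζ = 0.8082.
2% settling time T_s ≈ 4/(ζω_n) = 4/0.475 = 8.42 s.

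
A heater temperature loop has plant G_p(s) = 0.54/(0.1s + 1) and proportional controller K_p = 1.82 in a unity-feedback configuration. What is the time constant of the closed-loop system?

Closed loop: T(s) = K_p·G_p/(1+K_p·G_p) = 0.9828/(0.1s + 1 + 0.9828), with pole at s = −(1 + 0.9828)/0.1 = −19.83.
Closed-loop time constant τ = 1/19.83 = 0.0504 s.

τ = 0.0504 s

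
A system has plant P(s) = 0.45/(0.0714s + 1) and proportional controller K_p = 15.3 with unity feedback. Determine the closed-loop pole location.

s = -110.4

Closed loop: T(s) = K_p·P/(1+K_p·P) = 6.885/(0.0714s + 1 + 6.885), with pole at s = −(1 + 6.885)/0.0714 = −110.4.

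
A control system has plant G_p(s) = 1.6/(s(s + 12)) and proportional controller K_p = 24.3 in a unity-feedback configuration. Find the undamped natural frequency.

The closed-loop denominator is s(s+12) + 24.3·1.6 = s² + 12s + 38.88.
So ω_n² = 38.88 ⇒ ω_n = 6.235 rad/s, and ζ = 12/(2ω_n) = 0.962.

ω_n = 6.24 rad/s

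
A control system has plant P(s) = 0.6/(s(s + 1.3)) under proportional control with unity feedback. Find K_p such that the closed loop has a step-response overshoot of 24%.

From %OS = 100·exp(−πζ/√(1−ζ²)) = 24%, ζ = −ln(0.24)/√(π²+ln²(0.24)) = 0.4136.
Characteristic equation s² + 1.3s + 0.6K_p = 0 gives ζ = 1.3/(2√(0.6K_p)).
Setting ζ = 0.4136: √(0.6K_p) = 1.3/(2·0.4136) = 1.572, so K_p = 2.47/0.6 = 4.12.

K_p = 4.12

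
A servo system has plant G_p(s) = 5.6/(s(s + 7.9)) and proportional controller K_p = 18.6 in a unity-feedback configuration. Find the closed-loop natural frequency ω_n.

ω_n = 10.2 rad/s

With unity feedback the closed-loop characteristic equation is s² + 7.9s + 18.6·5.6 = s² + 7.9s + 104.2 = 0.
So ω_n² = 104.2 ⇒ ω_n = 10.21 rad/s, and ζ = 7.9/(2ω_n) = 0.387.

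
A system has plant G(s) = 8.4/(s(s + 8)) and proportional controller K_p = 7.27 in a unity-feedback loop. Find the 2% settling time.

T_s ≈ 1 s

The closed-loop denominator s² + 8s + 61.07 gives ω_n = √61.07 = 7.815 and ζ = 8/(2ω_n) = 0.5119.
2% settling time T_s ≈ 4/(ζω_n) = 4/4 = 1 s.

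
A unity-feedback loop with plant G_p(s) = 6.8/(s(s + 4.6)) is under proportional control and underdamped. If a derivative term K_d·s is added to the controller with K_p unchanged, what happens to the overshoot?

With PD the characteristic equation becomes s² + (a + K·K_d)s + K·K_p = 0; the damping term grows, ζ rises, overshoot falls.

decrease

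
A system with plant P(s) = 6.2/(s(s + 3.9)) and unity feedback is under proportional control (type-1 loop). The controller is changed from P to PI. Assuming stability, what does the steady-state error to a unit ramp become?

The integrator raises the loop to type 2, so K_v → ∞ and e_ss to a ramp is zero.

0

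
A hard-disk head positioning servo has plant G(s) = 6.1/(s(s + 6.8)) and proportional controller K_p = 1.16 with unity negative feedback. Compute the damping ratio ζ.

1 + K_p·G(s) = 0 gives s² + 6.8s + 7.076 = 0.
So ω_n² = 7.076 ⇒ ω_n = 2.66 rad/s, and ζ = 6.8/(2ω_n) = 1.28.

ζ = 1.28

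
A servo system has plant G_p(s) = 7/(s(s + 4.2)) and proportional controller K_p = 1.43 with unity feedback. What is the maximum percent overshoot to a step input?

6.16%

From 1 + K_pG_p(s) = 0: s² + 4.2s + 10.01 = 0 ⇒ ω_n = 3.164, ζ = 0.6637.
%OS = 100·exp(−πζ/√(1−ζ²)) = 100·exp(−π·0.6637/√0.5594) = 6.16%.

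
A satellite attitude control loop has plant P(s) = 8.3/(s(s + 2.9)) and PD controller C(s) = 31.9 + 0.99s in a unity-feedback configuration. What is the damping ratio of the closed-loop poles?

ζ = 0.342

Forward path: (31.9 + 0.99s)·8.3/(s(s+2.9)). The closed-loop characteristic equation is s² + (2.9 + 8.3·0.99)s + 8.3·31.9 = 0.
That is s² + 11.12s + 264.8 = 0, so ω_n = 16.27 rad/s and ζ = 11.12/(2·16.27) = 0.3416.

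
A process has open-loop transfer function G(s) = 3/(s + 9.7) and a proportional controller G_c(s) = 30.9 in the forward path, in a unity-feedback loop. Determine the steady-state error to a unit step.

0.0947

The loop is type 0. Static position error constant K_pos = G_c(0)·G(0) = 30.9·0.3093 = 9.557.
Steady-state error to a unit step: e_ss = 1/(1+K_pos) = 1/10.56 = 0.0947.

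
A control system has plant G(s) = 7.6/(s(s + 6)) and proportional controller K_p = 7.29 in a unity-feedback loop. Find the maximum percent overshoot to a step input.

25.1%

From 1 + K_pG(s) = 0: s² + 6s + 55.4 = 0 ⇒ ω_n = 7.443, ζ = 0.403.
%OS = 100·exp(−πζ/√(1−ζ²)) = 100·exp(−π·0.403/√0.8376) = 25.1%.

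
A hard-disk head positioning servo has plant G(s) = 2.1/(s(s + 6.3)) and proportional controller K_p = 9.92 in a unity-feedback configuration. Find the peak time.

T_p = 0.951 s

From 1 + K_pG(s) = 0: s² + 6.3s + 20.83 = 0 ⇒ ω_n = 4.564, ζ = 0.6902.
Damped frequency ω_d = ω_n√(1−ζ²) = 3.303 rad/s, so peak time T_p = π/ω_d = 0.951 s.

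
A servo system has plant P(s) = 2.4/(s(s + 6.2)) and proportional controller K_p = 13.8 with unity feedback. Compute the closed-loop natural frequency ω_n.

ω_n = 5.75 rad/s

1 + K_p·P(s) = 0 gives s² + 6.2s + 33.12 = 0.
Matching s² + 2ζω_n s + ω_n²: ω_n = √33.12 = 5.755 rad/s and 2ζω_n = 6.2, so ζ = 6.2/(2·5.755) = 0.539.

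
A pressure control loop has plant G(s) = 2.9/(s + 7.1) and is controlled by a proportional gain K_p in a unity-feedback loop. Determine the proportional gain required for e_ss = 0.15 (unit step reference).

The loop is type 0, so e_ss(step) = 1/(1 + K_pos) with K_pos = K_p·G(0).
G(0) = 0.4085. Require 1/(1 + K_p·0.4085) = 0.15, so 1 + 0.4085·K_p = 6.667.
K_p = (6.667 − 1)/0.4085 = 13.9.

K_p = 13.9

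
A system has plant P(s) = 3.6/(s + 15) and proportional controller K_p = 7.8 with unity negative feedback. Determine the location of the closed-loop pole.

s = -43.08

Closed-loop transfer function: T(s) = K_p·P(s)/(1 + K_p·P(s)) = 28.08/(s + 15 + 28.08) = 28.08/(s + 43.08).
The closed-loop pole is at s = −43.08.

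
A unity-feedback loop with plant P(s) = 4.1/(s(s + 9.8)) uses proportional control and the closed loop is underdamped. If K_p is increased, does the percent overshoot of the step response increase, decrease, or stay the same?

increase

Characteristic equation s² + 9.8s + K_p·4.1 = 0: raising K_p raises ω_n while 2ζω_n = 9.8 is fixed, so ζ falls and overshoot grows.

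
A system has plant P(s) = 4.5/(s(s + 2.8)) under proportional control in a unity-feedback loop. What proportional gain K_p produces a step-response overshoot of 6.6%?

K_p = 1.02

From %OS = 100·exp(−πζ/√(1−ζ²)) = 6.6%, ζ = −ln(0.066)/√(π²+ln²(0.066)) = 0.6543.
Characteristic equation s² + 2.8s + 4.5K_p = 0 gives ζ = 2.8/(2√(4.5K_p)).
Setting ζ = 0.6543: √(4.5K_p) = 2.8/(2·0.6543) = 2.14, so K_p = 4.578/4.5 = 1.02.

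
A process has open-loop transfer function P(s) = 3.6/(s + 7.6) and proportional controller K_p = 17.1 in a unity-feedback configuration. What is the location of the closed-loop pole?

Closed-loop transfer function: T(s) = K_p·P(s)/(1 + K_p·P(s)) = 61.56/(s + 7.6 + 61.56) = 61.56/(s + 69.16).
The closed-loop pole is at s = −69.16.

s = -69.16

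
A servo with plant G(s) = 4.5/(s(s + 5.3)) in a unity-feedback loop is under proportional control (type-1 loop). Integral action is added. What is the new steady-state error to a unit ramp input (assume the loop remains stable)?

The integrator raises the loop to type 2, so K_v → ∞ and e_ss to a ramp is zero.

0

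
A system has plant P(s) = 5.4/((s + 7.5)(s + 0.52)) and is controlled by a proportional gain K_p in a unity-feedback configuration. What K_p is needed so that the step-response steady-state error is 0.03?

Steady-state error for a unit step on this type-0 loop is 1/(1 + K_p·P(0)).
P(0) = 1.385. Require 1/(1 + K_p·1.385) = 0.03, so 1 + 1.385·K_p = 33.33.
K_p = (33.33 − 1)/1.385 = 23.4.

K_p = 23.4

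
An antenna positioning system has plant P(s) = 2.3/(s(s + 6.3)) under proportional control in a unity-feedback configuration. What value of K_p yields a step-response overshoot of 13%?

K_p = 14.5

From %OS = 100·exp(−πζ/√(1−ζ²)) = 13%, ζ = −ln(0.13)/√(π²+ln²(0.13)) = 0.5446.
Characteristic equation s² + 6.3s + 2.3K_p = 0 gives ζ = 6.3/(2√(2.3K_p)).
Setting ζ = 0.5446: √(2.3K_p) = 6.3/(2·0.5446) = 5.784, so K_p = 33.45/2.3 = 14.5.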